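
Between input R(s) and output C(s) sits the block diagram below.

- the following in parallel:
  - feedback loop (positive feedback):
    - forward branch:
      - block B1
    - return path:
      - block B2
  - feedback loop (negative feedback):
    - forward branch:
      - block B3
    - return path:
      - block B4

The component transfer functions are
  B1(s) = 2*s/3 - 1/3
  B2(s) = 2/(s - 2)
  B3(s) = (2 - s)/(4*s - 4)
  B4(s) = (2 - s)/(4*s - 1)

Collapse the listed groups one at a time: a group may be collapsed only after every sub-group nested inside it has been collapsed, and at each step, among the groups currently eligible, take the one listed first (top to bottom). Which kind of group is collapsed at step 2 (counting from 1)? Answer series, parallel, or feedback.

Reducing step by step:

Step 1 - feedback reduction of B1, B2
Step 2 - reduce the feedback loop with forward B3 and return B4
Step 3 - parallel reduction of [B1/(1-B1*B2)], [B3/(1+B3*B4)]
At step 2 the group reduced is feedback.

Answer: feedback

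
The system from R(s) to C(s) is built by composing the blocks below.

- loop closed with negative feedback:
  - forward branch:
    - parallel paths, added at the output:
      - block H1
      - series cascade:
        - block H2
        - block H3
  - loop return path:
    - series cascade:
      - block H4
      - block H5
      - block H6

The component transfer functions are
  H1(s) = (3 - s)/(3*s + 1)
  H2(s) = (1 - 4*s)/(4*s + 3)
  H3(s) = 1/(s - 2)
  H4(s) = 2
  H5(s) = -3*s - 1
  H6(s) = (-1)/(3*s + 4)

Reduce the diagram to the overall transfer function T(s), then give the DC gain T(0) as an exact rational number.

Step 1. series reduction of H2, H3 -> (1 - 4*s)/(4*s^2 - 5*s - 6)
Step 2. combine H1, (H2*H3) in parallel -> (-4*s^3 + 5*s^2 - 10*s - 17)/(12*s^3 - 11*s^2 - 23*s - 6)
Step 3. multiply H4, H5, H6 (series) -> (6*s + 2)/(3*s + 4)
Step 4. reduce the feedback loop with forward (H1+(H2*H3)) and return (H4*H5*H6) -> (-12*s^4 - s^3 - 10*s^2 - 91*s - 68)/(12*s^4 + 37*s^3 - 163*s^2 - 232*s - 58)
The step-4 result is T(s). Setting s = 0: T(0) = -68/(-58) = 34/29.

Hence the answer: 34/29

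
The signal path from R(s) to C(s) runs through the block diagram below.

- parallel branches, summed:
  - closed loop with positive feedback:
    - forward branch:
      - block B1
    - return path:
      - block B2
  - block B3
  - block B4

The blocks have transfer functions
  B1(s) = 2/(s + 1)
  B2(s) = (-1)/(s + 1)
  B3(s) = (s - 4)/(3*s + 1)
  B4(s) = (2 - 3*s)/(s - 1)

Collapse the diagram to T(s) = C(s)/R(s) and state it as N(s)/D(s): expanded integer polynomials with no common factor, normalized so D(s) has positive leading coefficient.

Reducing step by step:

Step 1. feedback reduction of B1, B2 gives (2*s + 2)/(s^2 + 2*s + 3)
Step 2. parallel reduction of [B1/(1-B1*B2)], B3, B4; the result is T(s) itself (integer coefficients, no common factor, positive leading denominator coefficient)

Answer: (-8*s^4 - 12*s^3 - 20*s^2 + 16)/(3*s^4 + 4*s^3 + 4*s^2 - 8*s - 3)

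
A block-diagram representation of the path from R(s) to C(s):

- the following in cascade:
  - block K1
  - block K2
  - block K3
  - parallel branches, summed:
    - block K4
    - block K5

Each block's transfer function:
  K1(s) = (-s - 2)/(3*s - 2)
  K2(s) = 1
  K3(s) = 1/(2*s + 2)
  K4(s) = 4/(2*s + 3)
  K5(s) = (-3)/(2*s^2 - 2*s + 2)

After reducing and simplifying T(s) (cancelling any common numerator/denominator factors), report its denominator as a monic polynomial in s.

The answer is s^5 + 5*s^4/6 - s^3 + s^2 + 5*s/6 - 1.

Reasoning:
1. sum the parallel branches K4, K5 -> (8*s^2 - 14*s - 1)/(4*s^3 + 2*s^2 - 2*s + 6)
2. series reduction of K1, K2, K3, (K4+K5) -> (-8*s^3 - 2*s^2 + 29*s + 2)/(24*s^5 + 20*s^4 - 24*s^3 + 24*s^2 + 20*s - 24)
The result of step 2 is T(s) in lowest terms. Its denominator has leading coefficient 24; dividing the denominator through by 24 makes it monic.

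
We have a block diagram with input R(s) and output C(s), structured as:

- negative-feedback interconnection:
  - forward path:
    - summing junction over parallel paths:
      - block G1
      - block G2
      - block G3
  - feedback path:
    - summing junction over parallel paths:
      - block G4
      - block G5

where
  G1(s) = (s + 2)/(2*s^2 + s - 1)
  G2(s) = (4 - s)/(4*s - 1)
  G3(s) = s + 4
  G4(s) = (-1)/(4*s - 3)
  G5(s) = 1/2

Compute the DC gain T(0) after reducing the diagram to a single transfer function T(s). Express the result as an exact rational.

Answer: 3

Working:
Step 1. add G1, G2, G3 (parallel): (8*s^4 + 32*s^3 + 14*s^2 - 7*s - 2)/(8*s^3 + 2*s^2 - 5*s + 1)
Step 2. parallel reduction of G4, G5: (4*s - 5)/(8*s - 6)
Step 3. reduce the feedback loop with forward (G1+G2+G3) and return (G4+G5): (64*s^5 + 208*s^4 - 80*s^3 - 140*s^2 + 26*s + 12)/(32*s^5 + 152*s^4 - 136*s^3 - 150*s^2 + 65*s + 4)
That last expression is T(s); at s = 0 only the constant terms survive, so T(0) = 12/4 = 3.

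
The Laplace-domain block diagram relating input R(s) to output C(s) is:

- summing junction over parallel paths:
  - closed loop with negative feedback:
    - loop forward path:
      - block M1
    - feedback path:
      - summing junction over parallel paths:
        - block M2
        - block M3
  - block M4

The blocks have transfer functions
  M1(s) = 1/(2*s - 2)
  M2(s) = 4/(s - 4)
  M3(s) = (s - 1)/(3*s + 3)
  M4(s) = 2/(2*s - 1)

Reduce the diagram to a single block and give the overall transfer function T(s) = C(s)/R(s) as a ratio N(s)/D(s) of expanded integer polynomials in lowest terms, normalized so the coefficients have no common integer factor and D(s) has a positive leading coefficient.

[1] reduce the parallel group M2, M3 -> (s^2 + 7*s + 16)/(3*s^2 - 9*s - 12)
[2] feedback reduction of M1, (M2+M3) -> (3*s^2 - 9*s - 12)/(6*s^3 - 23*s^2 + s + 40)
[3] add [M1/(1+M1*(M2+M3))], M4 (parallel), which is the overall transfer function T(s) = C(s)/R(s) in lowest terms

Hence the answer: (18*s^3 - 67*s^2 - 13*s + 92)/(12*s^4 - 52*s^3 + 25*s^2 + 79*s - 40)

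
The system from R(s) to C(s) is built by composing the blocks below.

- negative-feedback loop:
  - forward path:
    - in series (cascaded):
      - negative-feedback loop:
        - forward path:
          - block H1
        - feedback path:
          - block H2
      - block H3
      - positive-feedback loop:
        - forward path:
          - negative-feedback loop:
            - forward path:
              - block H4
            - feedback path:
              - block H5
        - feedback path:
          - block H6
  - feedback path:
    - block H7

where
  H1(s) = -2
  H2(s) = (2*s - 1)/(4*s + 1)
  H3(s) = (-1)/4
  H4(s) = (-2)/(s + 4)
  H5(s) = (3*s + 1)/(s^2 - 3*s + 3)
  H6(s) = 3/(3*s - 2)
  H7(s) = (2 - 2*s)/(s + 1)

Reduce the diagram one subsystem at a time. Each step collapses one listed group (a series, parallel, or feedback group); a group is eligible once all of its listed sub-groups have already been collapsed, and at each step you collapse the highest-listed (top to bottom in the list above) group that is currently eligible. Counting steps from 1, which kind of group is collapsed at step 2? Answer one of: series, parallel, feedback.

1. reduce the feedback loop with forward H1 and return H2
2. reduce the feedback loop with forward H4 and return H5
3. reduce the feedback loop with forward [H4/(1+H4*H5)] and return H6
4. reduce the series chain [H1/(1+H1*H2)], H3, [[H4/(1+H4*H5)]/(1-[H4/(1+H4*H5)]*H6)]
5. reduce the feedback loop with forward ([H1/(1+H1*H2)]*H3*[[H4/(1+H4*H5)]/(1-[H4/(1+H4*H5)]*H6)]) and return H7
So the answer for step 2 is feedback.

Hence the answer: feedback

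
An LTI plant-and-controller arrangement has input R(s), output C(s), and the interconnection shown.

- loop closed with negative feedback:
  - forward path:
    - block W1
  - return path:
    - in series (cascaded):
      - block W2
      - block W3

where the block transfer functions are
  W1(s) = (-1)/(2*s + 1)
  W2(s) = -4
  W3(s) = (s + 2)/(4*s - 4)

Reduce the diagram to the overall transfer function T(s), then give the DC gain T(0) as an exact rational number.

(1) multiply W2, W3 (series): (-s - 2)/(s - 1)
(2) collapse the loop (W1 forward, (W2*W3) return): (1 - s)/(2*s^2 + 1)
That last expression is T(s); at s = 0 only the constant terms survive, so T(0) = 1/1 = 1.

Therefore the answer is 1.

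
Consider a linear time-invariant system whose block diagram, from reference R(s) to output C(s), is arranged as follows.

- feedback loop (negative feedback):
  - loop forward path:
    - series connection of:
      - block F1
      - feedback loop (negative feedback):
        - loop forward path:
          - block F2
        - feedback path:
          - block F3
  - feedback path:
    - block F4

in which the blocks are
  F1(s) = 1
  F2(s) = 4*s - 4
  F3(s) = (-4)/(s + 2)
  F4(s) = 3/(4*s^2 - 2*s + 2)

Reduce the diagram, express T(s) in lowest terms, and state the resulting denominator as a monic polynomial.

[1] reduce the feedback loop with forward F2 and return F3: (-4*s^2 - 4*s + 8)/(15*s - 18)
[2] combine F1, [F2/(1+F2*F3)] in series: (-4*s^2 - 4*s + 8)/(15*s - 18)
[3] apply the feedback formula to (F1*[F2/(1+F2*F3)]), F4: (-8*s^4 - 4*s^3 + 16*s^2 - 12*s + 8)/(30*s^3 - 57*s^2 + 27*s - 6)
Step 3 gives the fully reduced T(s), with no common factor left to cancel. The denominator's leading coefficient is 30, so divide each of its coefficients by 30 to get the monic form.

Hence the answer: s^3 - 19*s^2/10 + 9*s/10 - 1/5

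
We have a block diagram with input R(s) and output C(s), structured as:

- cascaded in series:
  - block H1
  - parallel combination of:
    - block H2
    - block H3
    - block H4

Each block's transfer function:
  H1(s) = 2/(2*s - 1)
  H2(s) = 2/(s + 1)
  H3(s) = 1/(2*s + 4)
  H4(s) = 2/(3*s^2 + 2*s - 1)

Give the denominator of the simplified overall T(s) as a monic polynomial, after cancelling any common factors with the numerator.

First reduce the diagram to T(s).

1. add H2, H3, H4 (parallel): (15*s^2 + 26*s - 1)/(6*s^3 + 16*s^2 + 6*s - 4)
2. combine H1, (H2+H3+H4) in series: (15*s^2 + 26*s - 1)/(6*s^4 + 13*s^3 - 2*s^2 - 7*s + 2)
T(s) is the step-2 result (common factors already cancelled). Leading coefficient of the denominator: 6. Divide through by 6 for the monic polynomial.

Answer: s^4 + 13*s^3/6 - s^2/3 - 7*s/6 + 1/3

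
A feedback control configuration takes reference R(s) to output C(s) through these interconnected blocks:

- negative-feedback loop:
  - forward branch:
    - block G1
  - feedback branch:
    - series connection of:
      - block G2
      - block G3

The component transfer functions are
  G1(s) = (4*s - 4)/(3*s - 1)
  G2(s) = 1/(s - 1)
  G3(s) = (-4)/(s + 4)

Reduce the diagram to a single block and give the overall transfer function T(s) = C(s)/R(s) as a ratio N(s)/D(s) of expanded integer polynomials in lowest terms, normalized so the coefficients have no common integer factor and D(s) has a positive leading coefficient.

(1) multiply G2, G3 (series): (-4)/(s^2 + 3*s - 4)
(2) feedback reduction of G1, (G2*G3), giving the overall T(s)

Therefore the answer is (4*s^2 + 12*s - 16)/(3*s^2 + 11*s - 20).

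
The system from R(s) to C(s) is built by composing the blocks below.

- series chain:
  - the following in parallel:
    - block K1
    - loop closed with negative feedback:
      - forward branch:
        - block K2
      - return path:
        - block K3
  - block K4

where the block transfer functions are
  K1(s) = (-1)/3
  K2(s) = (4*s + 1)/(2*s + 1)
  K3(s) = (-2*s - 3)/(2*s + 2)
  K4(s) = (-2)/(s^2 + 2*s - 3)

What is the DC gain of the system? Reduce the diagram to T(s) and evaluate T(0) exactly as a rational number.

Step 1: reduce the feedback loop with forward K2 and return K3 gives (-8*s^2 - 10*s - 2)/(4*s^2 + 8*s + 1)
Step 2: reduce the parallel group K1, [K2/(1+K2*K3)] gives (-28*s^2 - 38*s - 7)/(12*s^2 + 24*s + 3)
Step 3: series reduction of (K1+[K2/(1+K2*K3)]), K4 gives (56*s^2 + 76*s + 14)/(12*s^4 + 48*s^3 + 15*s^2 - 66*s - 9)
Evaluating the step-3 result (the overall T(s)) at s = 0 gives T(0) = 14/(-9) = -14/9.

Hence the answer: -14/9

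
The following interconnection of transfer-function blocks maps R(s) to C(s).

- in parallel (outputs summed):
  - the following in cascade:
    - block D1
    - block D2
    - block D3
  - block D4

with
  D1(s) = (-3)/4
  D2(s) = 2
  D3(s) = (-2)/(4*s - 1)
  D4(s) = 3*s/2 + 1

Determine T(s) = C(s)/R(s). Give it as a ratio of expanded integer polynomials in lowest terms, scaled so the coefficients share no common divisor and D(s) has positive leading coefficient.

(1) cascade D1, D2, D3 = 3/(4*s - 1)
(2) combine (D1*D2*D3), D4 in parallel, giving the overall T(s)

Hence the answer: (12*s^2 + 5*s + 4)/(8*s - 2)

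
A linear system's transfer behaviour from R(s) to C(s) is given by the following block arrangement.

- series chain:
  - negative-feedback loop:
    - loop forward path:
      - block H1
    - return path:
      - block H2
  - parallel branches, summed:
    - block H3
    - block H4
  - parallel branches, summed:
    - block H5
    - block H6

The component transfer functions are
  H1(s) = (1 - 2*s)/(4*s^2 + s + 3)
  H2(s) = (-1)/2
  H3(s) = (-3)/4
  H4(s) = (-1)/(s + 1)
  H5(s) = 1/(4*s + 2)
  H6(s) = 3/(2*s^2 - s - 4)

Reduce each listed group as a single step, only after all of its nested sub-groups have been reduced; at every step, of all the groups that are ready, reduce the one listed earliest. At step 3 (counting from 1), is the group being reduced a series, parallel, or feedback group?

Step 1: reduce the feedback loop with forward H1 and return H2
Step 2: sum the parallel branches H3, H4
Step 3: add H5, H6 (parallel)
Step 4: multiply [H1/(1+H1*H2)], (H3+H4), (H5+H6) (series)
The group at step 3 is a parallel group.

Final answer: parallel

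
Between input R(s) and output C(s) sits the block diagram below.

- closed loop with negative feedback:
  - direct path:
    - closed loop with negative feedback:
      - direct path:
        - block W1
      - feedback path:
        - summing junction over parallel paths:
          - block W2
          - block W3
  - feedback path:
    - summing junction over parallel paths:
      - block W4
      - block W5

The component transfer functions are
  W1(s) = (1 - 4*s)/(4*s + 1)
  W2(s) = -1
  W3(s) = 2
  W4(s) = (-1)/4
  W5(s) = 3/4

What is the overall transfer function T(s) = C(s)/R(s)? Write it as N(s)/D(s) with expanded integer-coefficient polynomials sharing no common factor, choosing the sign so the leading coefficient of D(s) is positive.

First reduce the diagram to T(s).

1. add W2, W3 (parallel) gives 1
2. close the feedback loop around W1, (W2+W3) gives 1/2 - 2*s
3. sum the parallel branches W4, W5 gives 1/2
4. apply the feedback formula to [W1/(1+W1*(W2+W3))], (W4+W5) - this is the overall T(s), already in the required normalized form

Answer: (8*s - 2)/(4*s - 5)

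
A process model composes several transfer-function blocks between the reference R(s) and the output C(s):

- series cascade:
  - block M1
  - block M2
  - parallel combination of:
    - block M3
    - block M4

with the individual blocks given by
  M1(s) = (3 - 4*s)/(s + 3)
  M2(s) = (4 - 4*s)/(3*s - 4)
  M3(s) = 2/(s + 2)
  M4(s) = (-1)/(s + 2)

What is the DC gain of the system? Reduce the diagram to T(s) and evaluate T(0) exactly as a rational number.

The answer is -1/2.

Reasoning:
Step 1. add M3, M4 (parallel) -> 1/(s + 2)
Step 2. cascade M1, M2, (M3+M4) -> (16*s^2 - 28*s + 12)/(3*s^3 + 11*s^2 - 2*s - 24)
Step 2 gives the overall T(s). Then T(0) = 12/(-24) = -1/2.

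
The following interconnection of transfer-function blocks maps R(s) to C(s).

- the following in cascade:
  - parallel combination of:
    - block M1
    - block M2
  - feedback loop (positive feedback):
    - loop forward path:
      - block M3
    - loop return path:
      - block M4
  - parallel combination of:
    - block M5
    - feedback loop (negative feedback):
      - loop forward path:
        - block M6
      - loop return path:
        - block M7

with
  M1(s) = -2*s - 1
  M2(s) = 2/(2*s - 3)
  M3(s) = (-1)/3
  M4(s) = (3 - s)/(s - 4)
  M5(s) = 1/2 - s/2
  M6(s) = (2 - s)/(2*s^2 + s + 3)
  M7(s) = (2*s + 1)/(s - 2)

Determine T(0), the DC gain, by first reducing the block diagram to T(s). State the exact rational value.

(1) sum the parallel branches M1, M2 = (-4*s^2 + 4*s + 5)/(2*s - 3)
(2) close the feedback loop around M3, M4 = (4 - s)/(2*s - 9)
(3) feedback reduction of M6, M7 = (2 - s)/(2*s^2 - s + 2)
(4) reduce the parallel group M5, [M6/(1+M6*M7)] = (-2*s^3 + 3*s^2 - 5*s + 6)/(4*s^2 - 2*s + 4)
(5) multiply (M1+M2), [M3/(1-M3*M4)], (M5+[M6/(1+M6*M7)]) (series) = (-8*s^6 + 52*s^5 - 102*s^4 + 117*s^3 - 115*s^2 - 34*s + 120)/(16*s^4 - 104*s^3 + 172*s^2 - 150*s + 108)
DC gain: substitute s = 0 into T(s) from step 5: T(0) = 120/108 = 10/9.

Therefore the answer is 10/9.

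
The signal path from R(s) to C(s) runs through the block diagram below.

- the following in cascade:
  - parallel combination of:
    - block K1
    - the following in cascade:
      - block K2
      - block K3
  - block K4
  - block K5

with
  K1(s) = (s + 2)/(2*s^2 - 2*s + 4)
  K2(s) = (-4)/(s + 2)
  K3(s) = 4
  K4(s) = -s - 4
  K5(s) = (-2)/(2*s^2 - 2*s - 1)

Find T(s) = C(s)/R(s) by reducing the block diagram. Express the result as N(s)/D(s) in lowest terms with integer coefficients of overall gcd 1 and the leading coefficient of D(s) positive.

First reduce the diagram to T(s).

Step 1: cascade K2, K3, giving (-16)/(s + 2)
Step 2: sum the parallel branches K1, (K2*K3), giving (-31*s^2 + 36*s - 60)/(2*s^3 + 2*s^2 + 8)
Step 3: reduce the series chain (K1+(K2*K3)), K4, K5: this yields T(s), and no further normalization is needed

Answer: (-31*s^3 - 88*s^2 + 84*s - 240)/(2*s^5 - 3*s^3 + 7*s^2 - 8*s - 4)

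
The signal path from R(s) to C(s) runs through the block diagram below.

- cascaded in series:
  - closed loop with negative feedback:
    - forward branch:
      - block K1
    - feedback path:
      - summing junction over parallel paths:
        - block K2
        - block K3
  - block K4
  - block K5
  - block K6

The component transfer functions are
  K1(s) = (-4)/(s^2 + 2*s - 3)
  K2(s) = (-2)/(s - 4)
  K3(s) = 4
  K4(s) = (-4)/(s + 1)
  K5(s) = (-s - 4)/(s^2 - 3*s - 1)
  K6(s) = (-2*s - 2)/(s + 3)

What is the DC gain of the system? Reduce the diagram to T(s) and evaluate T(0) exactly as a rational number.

First reduce the diagram to T(s).

Step 1: sum the parallel branches K2, K3 = (4*s - 18)/(s - 4)
Step 2: apply the feedback formula to K1, (K2+K3) = (16 - 4*s)/(s^3 - 2*s^2 - 27*s + 84)
Step 3: reduce the series chain [K1/(1+K1*(K2+K3))], K4, K5, K6 = (32*s^2 - 512)/(s^6 - 2*s^5 - 37*s^4 + 101*s^3 + 276*s^2 - 759*s - 252)
The step-3 result is T(s). Setting s = 0: T(0) = -512/(-252) = 128/63.

Answer: 128/63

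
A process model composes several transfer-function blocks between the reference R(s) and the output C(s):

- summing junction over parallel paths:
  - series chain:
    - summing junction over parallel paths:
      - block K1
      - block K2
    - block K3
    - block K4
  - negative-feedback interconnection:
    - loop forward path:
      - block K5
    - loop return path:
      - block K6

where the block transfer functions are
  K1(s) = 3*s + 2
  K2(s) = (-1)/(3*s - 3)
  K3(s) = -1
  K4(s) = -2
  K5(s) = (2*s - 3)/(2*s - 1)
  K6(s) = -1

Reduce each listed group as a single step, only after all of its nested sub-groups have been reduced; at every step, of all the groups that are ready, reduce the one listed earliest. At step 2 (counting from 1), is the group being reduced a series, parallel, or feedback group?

The answer is series.

Reasoning:
Step 1: sum the parallel branches K1, K2
Step 2: multiply (K1+K2), K3, K4 (series)
Step 3: feedback reduction of K5, K6
Step 4: parallel reduction of ((K1+K2)*K3*K4), [K5/(1+K5*K6)]
Step 2 collapses a series group.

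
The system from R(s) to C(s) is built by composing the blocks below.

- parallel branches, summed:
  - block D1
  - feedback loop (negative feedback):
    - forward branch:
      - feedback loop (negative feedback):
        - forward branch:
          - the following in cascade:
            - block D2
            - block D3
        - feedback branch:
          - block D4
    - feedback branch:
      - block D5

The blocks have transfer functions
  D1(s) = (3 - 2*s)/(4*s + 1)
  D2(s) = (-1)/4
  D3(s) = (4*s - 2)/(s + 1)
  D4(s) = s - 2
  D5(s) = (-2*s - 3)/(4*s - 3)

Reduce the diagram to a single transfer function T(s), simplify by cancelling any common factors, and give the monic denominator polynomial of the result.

(1) cascade D2, D3; result (1 - 2*s)/(2*s + 2)
(2) collapse the loop ((D2*D3) forward, D4 return); result (2*s - 1)/(2*s^2 - 7*s)
(3) collapse the loop ([(D2*D3)/(1+(D2*D3)*D4)] forward, D5 return); result (8*s^2 - 10*s + 3)/(8*s^3 - 38*s^2 + 17*s + 3)
(4) parallel reduction of D1, [[(D2*D3)/(1+(D2*D3)*D4)]/(1+[(D2*D3)/(1+(D2*D3)*D4)]*D5)]; result (-16*s^4 + 132*s^3 - 180*s^2 + 47*s + 12)/(32*s^4 - 144*s^3 + 30*s^2 + 29*s + 3)
The result of step 4 is T(s) in lowest terms. Its denominator has leading coefficient 32; dividing the denominator through by 32 makes it monic.

Hence the answer: s^4 - 9*s^3/2 + 15*s^2/16 + 29*s/32 + 3/32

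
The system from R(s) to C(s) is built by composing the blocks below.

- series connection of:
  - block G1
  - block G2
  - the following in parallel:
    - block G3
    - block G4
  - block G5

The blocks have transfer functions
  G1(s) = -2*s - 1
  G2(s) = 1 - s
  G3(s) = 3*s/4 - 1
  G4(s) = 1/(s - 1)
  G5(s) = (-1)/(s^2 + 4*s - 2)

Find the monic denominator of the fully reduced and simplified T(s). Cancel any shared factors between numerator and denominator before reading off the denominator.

First reduce the diagram to T(s).

Step 1. reduce the parallel group G3, G4; result (3*s^2 - 7*s + 8)/(4*s - 4)
Step 2. combine G1, G2, (G3+G4), G5 in series; result (-6*s^3 + 11*s^2 - 9*s - 8)/(4*s^2 + 16*s - 8)
That last expression is T(s), already simplified. Scaling its denominator by 1/4 (the reciprocal of the leading coefficient) yields the monic denominator.

Answer: s^2 + 4*s - 2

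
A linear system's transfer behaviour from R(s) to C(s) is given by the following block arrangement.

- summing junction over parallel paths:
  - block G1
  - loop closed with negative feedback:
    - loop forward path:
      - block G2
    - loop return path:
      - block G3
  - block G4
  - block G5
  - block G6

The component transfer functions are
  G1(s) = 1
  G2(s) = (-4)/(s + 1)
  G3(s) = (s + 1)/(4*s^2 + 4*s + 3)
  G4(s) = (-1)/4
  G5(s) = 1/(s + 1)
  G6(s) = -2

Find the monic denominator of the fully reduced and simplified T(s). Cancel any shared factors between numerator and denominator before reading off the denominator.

Step 1 - feedback reduction of G2, G3 gives (-16*s^2 - 16*s - 12)/(4*s^3 + 8*s^2 + 3*s - 1)
Step 2 - combine G1, [G2/(1+G2*G3)], G4, G5, G6 in parallel gives (-20*s^3 - 88*s^2 - 63*s - 47)/(16*s^3 + 32*s^2 + 12*s - 4)
No further cancellation is possible in the step-2 result, so that is T(s). Its denominator becomes monic after dividing by the leading coefficient 16.

Final answer: s^3 + 2*s^2 + 3*s/4 - 1/4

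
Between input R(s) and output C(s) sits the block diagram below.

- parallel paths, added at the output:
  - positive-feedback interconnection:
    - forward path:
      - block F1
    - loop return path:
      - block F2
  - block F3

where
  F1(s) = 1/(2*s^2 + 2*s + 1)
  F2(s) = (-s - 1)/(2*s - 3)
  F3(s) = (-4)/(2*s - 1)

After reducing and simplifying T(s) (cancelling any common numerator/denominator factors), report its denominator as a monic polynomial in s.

First reduce the diagram to T(s).

Step 1 - apply the feedback formula to F1, F2 gives (2*s - 3)/(4*s^3 - 2*s^2 - 3*s - 2)
Step 2 - reduce the parallel group [F1/(1-F1*F2)], F3 gives (-16*s^3 + 12*s^2 + 4*s + 11)/(8*s^4 - 8*s^3 - 4*s^2 - s + 2)
That last expression is T(s), already simplified. Scaling its denominator by 1/8 (the reciprocal of the leading coefficient) yields the monic denominator.

Answer: s^4 - s^3 - s^2/2 - s/8 + 1/4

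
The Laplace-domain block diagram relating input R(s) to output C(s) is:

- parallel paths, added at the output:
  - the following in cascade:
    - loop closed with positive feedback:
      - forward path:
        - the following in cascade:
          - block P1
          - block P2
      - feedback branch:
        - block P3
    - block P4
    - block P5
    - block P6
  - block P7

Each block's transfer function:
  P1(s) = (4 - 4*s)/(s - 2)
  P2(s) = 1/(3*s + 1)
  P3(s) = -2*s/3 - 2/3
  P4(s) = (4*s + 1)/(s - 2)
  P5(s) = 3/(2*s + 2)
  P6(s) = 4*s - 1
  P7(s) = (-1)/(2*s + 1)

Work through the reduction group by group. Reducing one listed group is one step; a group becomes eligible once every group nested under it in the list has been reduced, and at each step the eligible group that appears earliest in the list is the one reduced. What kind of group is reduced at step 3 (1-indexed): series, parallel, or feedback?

Step 1. multiply P1, P2 (series)
Step 2. close the feedback loop around (P1*P2), P3
Step 3. series reduction of [(P1*P2)/(1-(P1*P2)*P3)], P4, P5, P6
Step 4. reduce the parallel group ([(P1*P2)/(1-(P1*P2)*P3)]*P4*P5*P6), P7
So the answer for step 3 is series.

Answer: series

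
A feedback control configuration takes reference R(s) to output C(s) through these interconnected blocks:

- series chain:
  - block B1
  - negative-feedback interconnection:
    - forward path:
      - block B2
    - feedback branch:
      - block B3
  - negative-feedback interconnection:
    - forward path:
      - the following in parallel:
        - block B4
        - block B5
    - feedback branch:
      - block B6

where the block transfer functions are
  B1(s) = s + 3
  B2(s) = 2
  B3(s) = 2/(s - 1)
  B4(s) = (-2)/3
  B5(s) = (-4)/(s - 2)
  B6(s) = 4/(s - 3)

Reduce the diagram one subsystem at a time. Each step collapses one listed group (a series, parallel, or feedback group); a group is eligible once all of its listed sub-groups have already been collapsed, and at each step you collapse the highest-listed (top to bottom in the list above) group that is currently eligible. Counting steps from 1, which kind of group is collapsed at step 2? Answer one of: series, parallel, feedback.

The answer is parallel.

Reasoning:
[1] close the feedback loop around B2, B3
[2] combine B4, B5 in parallel
[3] collapse the loop ((B4+B5) forward, B6 return)
[4] reduce the series chain B1, [B2/(1+B2*B3)], [(B4+B5)/(1+(B4+B5)*B6)]
The group at step 2 is a parallel group.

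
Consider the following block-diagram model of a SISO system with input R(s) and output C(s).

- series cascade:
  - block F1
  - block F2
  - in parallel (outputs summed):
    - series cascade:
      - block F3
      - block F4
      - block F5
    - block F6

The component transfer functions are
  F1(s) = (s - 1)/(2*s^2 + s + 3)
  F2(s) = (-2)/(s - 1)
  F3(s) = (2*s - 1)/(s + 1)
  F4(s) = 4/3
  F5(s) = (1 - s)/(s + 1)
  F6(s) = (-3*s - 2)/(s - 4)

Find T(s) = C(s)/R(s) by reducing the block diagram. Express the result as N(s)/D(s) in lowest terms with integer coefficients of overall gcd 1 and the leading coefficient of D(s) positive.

Reducing step by step:

(1) reduce the series chain F3, F4, F5: (-8*s^2 + 12*s - 4)/(3*s^2 + 6*s + 3)
(2) add (F3*F4*F5), F6 (parallel): (-17*s^3 + 20*s^2 - 73*s + 10)/(3*s^3 - 6*s^2 - 21*s - 12)
(3) series reduction of F1, F2, ((F3*F4*F5)+F6), which is the overall transfer function T(s) = C(s)/R(s) in lowest terms

Answer: (34*s^3 - 40*s^2 + 146*s - 20)/(6*s^5 - 9*s^4 - 39*s^3 - 63*s^2 - 75*s - 36)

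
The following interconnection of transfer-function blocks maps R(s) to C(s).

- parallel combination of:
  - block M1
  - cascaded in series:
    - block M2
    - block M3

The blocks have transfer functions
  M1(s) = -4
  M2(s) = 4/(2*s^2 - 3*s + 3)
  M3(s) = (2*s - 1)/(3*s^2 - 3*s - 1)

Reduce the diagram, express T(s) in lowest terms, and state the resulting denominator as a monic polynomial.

Step 1: combine M2, M3 in series; result (8*s - 4)/(6*s^4 - 15*s^3 + 16*s^2 - 6*s - 3)
Step 2: combine M1, (M2*M3) in parallel; result (-24*s^4 + 60*s^3 - 64*s^2 + 32*s + 8)/(6*s^4 - 15*s^3 + 16*s^2 - 6*s - 3)
The result of step 2 is T(s) in lowest terms. Its denominator has leading coefficient 6; dividing the denominator through by 6 makes it monic.

Therefore the answer is s^4 - 5*s^3/2 + 8*s^2/3 - s - 1/2.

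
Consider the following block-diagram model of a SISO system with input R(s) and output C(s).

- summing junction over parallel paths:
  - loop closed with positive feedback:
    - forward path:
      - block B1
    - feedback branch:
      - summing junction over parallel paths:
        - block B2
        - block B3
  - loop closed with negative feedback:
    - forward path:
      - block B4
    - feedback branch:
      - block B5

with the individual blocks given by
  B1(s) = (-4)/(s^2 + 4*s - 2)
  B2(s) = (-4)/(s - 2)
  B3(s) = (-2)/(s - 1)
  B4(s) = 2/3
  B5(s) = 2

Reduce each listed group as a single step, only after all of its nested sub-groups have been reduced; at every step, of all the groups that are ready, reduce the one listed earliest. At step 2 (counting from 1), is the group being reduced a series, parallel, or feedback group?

Step 1: sum the parallel branches B2, B3
Step 2: feedback reduction of B1, (B2+B3)
Step 3: feedback reduction of B4, B5
Step 4: add [B1/(1-B1*(B2+B3))], [B4/(1+B4*B5)] (parallel)
So the answer for step 2 is feedback.

Final answer: feedback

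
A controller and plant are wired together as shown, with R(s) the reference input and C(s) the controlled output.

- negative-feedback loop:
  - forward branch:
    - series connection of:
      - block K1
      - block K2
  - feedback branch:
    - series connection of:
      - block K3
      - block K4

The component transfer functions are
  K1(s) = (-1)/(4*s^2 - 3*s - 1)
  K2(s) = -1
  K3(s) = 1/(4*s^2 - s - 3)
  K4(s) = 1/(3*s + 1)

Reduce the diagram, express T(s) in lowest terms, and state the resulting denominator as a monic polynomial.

[1] multiply K1, K2 (series); result 1/(4*s^2 - 3*s - 1)
[2] combine K3, K4 in series; result 1/(12*s^3 + s^2 - 10*s - 3)
[3] feedback reduction of (K1*K2), (K3*K4); result (12*s^3 + s^2 - 10*s - 3)/(48*s^5 - 32*s^4 - 55*s^3 + 17*s^2 + 19*s + 4)
Step 3 gives the fully reduced T(s), with no common factor left to cancel. The denominator's leading coefficient is 48, so divide each of its coefficients by 48 to get the monic form.

Final answer: s^5 - 2*s^4/3 - 55*s^3/48 + 17*s^2/48 + 19*s/48 + 1/12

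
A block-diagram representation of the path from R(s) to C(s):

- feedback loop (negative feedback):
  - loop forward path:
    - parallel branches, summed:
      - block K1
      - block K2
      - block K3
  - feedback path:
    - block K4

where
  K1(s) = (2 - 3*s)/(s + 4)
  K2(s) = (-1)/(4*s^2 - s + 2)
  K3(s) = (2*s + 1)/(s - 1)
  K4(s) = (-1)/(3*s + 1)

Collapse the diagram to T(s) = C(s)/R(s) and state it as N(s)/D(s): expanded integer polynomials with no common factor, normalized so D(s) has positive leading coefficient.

Reducing step by step:

(1) add K1, K2, K3 (parallel): (-4*s^4 + 57*s^3 - 9*s^2 + 23*s + 8)/(4*s^4 + 11*s^3 - 17*s^2 + 10*s - 8)
(2) apply the feedback formula to (K1+K2+K3), K4: this yields T(s), and no further normalization is needed

Answer: (-12*s^5 + 167*s^4 + 30*s^3 + 60*s^2 + 47*s + 8)/(12*s^5 + 41*s^4 - 97*s^3 + 22*s^2 - 37*s - 16)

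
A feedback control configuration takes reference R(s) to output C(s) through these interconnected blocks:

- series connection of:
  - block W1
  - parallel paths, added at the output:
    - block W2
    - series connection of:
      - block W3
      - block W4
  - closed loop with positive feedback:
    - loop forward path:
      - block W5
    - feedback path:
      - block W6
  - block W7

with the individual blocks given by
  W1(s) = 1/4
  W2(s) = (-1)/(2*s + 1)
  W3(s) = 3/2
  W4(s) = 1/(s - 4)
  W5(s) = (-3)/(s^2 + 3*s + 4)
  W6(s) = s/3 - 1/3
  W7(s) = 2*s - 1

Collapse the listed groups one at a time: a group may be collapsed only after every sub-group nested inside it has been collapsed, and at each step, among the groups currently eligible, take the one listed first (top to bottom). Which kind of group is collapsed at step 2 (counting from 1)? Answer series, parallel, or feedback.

The answer is parallel.

Reasoning:
(1) reduce the series chain W3, W4
(2) add W2, (W3*W4) (parallel)
(3) reduce the feedback loop with forward W5 and return W6
(4) series reduction of W1, (W2+(W3*W4)), [W5/(1-W5*W6)], W7
So the answer for step 2 is parallel.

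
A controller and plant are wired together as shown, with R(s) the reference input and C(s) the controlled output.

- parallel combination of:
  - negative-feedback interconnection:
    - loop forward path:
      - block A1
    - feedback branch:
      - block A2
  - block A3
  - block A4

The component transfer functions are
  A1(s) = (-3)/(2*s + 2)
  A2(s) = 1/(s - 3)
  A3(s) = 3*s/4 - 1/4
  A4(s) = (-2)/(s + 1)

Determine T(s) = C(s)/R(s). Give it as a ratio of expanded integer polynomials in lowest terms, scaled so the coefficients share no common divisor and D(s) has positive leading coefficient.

First reduce the diagram to T(s).

Step 1. close the feedback loop around A1, A2 = (9 - 3*s)/(2*s^2 - 4*s - 9)
Step 2. sum the parallel branches [A1/(1+A1*A2)], A3, A4 - this is the overall T(s), already in the required normalized form

Answer: (6*s^4 - 8*s^3 - 65*s^2 + 42*s + 117)/(8*s^3 - 8*s^2 - 52*s - 36)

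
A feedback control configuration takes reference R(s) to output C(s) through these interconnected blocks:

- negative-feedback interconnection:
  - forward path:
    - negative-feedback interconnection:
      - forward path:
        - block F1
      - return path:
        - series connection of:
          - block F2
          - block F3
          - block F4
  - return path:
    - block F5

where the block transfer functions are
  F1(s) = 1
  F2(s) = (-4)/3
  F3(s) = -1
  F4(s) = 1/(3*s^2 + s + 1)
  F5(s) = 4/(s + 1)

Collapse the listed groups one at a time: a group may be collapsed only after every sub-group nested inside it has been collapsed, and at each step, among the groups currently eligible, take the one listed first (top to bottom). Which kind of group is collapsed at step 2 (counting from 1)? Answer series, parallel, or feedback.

(1) series reduction of F2, F3, F4
(2) apply the feedback formula to F1, (F2*F3*F4)
(3) feedback reduction of [F1/(1+F1*(F2*F3*F4))], F5
The group at step 2 is a feedback group.

Hence the answer: feedback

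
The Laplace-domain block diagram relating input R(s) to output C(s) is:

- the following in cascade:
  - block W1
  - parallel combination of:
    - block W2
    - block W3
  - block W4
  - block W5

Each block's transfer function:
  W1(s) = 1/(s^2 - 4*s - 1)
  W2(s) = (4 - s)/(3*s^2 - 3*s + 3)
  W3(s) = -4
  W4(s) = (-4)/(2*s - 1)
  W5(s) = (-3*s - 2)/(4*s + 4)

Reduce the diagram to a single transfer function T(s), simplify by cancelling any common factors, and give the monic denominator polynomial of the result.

Step 1 - reduce the parallel group W2, W3 = (-12*s^2 + 11*s - 8)/(3*s^2 - 3*s + 3)
Step 2 - multiply W1, (W2+W3), W4, W5 (series) = (-36*s^3 + 9*s^2 - 2*s - 16)/(6*s^6 - 27*s^5 + 6*s^4 + 9*s^3 - 27*s^2 + 6*s + 3)
Step 2 gives the fully reduced T(s), with no common factor left to cancel. The denominator's leading coefficient is 6, so divide each of its coefficients by 6 to get the monic form.

Hence the answer: s^6 - 9*s^5/2 + s^4 + 3*s^3/2 - 9*s^2/2 + s + 1/2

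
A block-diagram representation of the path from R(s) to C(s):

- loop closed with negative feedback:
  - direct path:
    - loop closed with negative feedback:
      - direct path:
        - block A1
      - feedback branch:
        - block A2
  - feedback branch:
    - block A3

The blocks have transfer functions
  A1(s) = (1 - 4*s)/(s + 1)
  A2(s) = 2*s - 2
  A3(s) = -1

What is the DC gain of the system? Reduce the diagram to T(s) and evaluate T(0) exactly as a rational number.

1. apply the feedback formula to A1, A2: (4*s - 1)/(8*s^2 - 11*s + 1)
2. reduce the feedback loop with forward [A1/(1+A1*A2)] and return A3: (4*s - 1)/(8*s^2 - 15*s + 2)
That last expression is T(s); at s = 0 only the constant terms survive, so T(0) = -1/2.

Answer: -1/2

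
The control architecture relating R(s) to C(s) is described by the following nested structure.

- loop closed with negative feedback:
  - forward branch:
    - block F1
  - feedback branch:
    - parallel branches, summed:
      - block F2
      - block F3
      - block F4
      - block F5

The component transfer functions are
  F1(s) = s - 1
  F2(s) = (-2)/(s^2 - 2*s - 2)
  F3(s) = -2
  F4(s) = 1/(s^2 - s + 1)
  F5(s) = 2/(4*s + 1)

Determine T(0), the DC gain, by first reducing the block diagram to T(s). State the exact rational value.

Answer: 1

Working:
(1) parallel reduction of F2, F3, F4, F5 -> (-8*s^5 + 24*s^4 - 12*s^3 - s^2 - 4)/(4*s^5 - 11*s^4 + s^3 + s^2 - 8*s - 2)
(2) reduce the feedback loop with forward F1 and return (F2+F3+F4+F5) -> (-4*s^6 + 15*s^5 - 12*s^4 + 9*s^2 - 6*s - 2)/(8*s^6 - 36*s^5 + 47*s^4 - 12*s^3 - 2*s^2 + 12*s - 2)
Evaluating the step-2 result (the overall T(s)) at s = 0 gives T(0) = -2/(-2) = 1.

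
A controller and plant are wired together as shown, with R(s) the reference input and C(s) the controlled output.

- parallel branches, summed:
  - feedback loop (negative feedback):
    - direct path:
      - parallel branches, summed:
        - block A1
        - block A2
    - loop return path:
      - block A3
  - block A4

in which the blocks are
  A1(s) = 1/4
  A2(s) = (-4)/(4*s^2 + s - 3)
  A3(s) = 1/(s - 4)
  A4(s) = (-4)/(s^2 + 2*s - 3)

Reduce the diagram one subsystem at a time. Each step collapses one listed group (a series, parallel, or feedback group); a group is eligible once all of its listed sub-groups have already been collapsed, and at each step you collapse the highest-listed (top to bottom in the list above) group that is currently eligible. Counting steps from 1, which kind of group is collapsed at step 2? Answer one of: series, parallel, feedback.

The answer is feedback.

Reasoning:
(1) combine A1, A2 in parallel
(2) reduce the feedback loop with forward (A1+A2) and return A3
(3) combine [(A1+A2)/(1+(A1+A2)*A3)], A4 in parallel
Step 2: feedback.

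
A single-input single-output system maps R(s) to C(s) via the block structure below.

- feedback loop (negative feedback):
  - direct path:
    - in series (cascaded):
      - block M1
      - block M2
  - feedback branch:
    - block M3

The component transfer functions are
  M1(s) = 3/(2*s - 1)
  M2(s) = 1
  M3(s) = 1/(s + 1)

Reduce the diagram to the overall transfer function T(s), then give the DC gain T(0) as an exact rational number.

Step 1: combine M1, M2 in series, giving 3/(2*s - 1)
Step 2: feedback reduction of (M1*M2), M3, giving (3*s + 3)/(2*s^2 + s + 2)
Step 2 gives the overall T(s). Then T(0) = 3/2.

Therefore the answer is 3/2.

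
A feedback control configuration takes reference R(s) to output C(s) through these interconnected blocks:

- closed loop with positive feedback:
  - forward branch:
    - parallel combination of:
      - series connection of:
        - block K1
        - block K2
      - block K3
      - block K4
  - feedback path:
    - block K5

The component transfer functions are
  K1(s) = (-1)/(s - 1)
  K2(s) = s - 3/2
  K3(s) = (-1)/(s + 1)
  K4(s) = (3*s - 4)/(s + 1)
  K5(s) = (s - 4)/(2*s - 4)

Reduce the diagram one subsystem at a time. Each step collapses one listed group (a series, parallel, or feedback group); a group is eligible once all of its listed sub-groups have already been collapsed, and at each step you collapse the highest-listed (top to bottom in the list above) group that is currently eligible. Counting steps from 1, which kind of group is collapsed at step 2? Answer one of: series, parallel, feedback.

[1] series reduction of K1, K2
[2] combine (K1*K2), K3, K4 in parallel
[3] collapse the loop (((K1*K2)+K3+K4) forward, K5 return)
At step 2 the group reduced is parallel.

Final answer: parallel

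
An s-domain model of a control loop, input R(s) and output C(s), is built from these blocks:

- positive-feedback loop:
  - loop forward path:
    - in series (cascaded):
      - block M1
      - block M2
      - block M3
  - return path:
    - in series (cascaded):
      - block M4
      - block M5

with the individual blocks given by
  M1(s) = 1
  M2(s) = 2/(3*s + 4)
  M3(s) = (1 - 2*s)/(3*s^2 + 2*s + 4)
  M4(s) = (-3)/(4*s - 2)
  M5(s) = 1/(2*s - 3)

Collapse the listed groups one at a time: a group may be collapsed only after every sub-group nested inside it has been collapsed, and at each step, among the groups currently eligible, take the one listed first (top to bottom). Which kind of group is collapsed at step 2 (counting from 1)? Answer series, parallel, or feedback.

The answer is series.

Reasoning:
Step 1. reduce the series chain M1, M2, M3
Step 2. reduce the series chain M4, M5
Step 3. feedback reduction of (M1*M2*M3), (M4*M5)
The group at step 2 is a series group.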